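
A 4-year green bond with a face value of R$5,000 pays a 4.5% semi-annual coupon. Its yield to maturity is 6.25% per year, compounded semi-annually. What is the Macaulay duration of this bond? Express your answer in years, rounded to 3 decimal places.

Periodic yield y = 0.03125. Discount each cash flow and weight by its period:
  t   CF        PV=CF/(1+0.03125)^t    t·PV
  1       112.50       109.0909       109.0909
  2       112.50       105.7851       211.5702
  3       112.50       102.5795       307.7385
  4       112.50        99.4710       397.8842
  5       112.50        96.4568       482.2838
  6       112.50        93.5338       561.2030
  7       112.50        90.6995       634.8964
  8     5,112.50     3,996.8848    31,975.0782
  Σ                  4,694.5015    34,679.7453
Price P = Σ PV = 4,694.5015.
Macaulay duration = Σ(t·PV) / P = 34,679.7453 / 4,694.5015 = 7.38731 half-year periods.
In years: 7.38731 / 2 = 3.69366 years.

3.694 years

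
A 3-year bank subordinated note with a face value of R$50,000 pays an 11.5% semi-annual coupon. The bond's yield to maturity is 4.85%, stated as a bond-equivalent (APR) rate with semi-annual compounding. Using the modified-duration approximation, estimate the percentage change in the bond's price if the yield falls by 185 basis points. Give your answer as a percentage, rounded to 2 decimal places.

Periodic yield y = 0.02425. Modified duration first:
  t   CF        PV=CF/(1+0.02425)^t    t·PV
  1     2,875.00     2,806.9319     2,806.9319
  2     2,875.00     2,740.4754     5,480.9507
  3     2,875.00     2,675.5923     8,026.7768
  4     2,875.00     2,612.2453    10,448.9812
  5     2,875.00     2,550.3982    12,751.9908
  6    52,875.00    45,794.6290   274,767.7738
  Σ                 59,180.2720   314,283.4052
P = 59,180.2720; D_Mac = 5.31061 half-year periods = 2.65531 yrs; D_mod = 2.65531/(1+0.02425) = 2.59244 yrs.
ΔP/P ≈ -D_mod · Δy = -2.59244 × (-0.0185) = +0.047960 = +4.7960%.

+4.80%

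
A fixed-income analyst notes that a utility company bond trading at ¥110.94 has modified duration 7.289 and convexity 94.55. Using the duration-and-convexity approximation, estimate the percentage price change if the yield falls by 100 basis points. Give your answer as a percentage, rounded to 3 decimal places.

Duration effect: -D_mod·Δy = -7.289 × (-0.01) = +0.072890
Convexity effect: ½·C·(Δy)² = 0.5 × 94.55 × (-0.01)² = +0.0047275
ΔP/P ≈ +0.072890 + 0.0047275 = +0.0776175
= +7.76175%.

+7.762%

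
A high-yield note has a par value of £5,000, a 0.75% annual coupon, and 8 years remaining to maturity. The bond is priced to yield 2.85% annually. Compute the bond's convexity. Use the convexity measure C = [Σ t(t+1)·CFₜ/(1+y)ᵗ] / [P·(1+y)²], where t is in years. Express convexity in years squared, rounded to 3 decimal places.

With y = 0.0285:
  t   CF        PV=CF/(1+0.0285)^t    t·PV        t(t+1)·PV
  1        37.50        36.4609        36.4609          72.9217
  2        37.50        35.4505        70.9011         212.7032
  3        37.50        34.4682       103.4045         413.6182
  4        37.50        33.5131       134.0522         670.2612
  5        37.50        32.5844       162.9220         977.5321
  6        37.50        31.6815       190.0889       1,330.6223
  7        37.50        30.8036       215.6251       1,725.0005
  8     5,037.50     4,023.2840    32,186.2721     289,676.4485
  Σ                  4,258.2461    33,099.7267     295,079.1077
P = 4,258.2461.
Convexity = Σ t(t+1)·PV / [P·(1+y)²] = 295,079.1077 / (4,258.2461 × 1.057812) = 65.50872.

65.509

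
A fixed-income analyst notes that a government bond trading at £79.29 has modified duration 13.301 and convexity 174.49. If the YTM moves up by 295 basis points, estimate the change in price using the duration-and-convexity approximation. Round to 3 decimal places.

Duration effect: -D_mod·Δy = -13.301 × (+0.0295) = -0.3923795
Convexity effect: ½·C·(Δy)² = 0.5 × 174.49 × (0.0295)² = +0.07592496125
ΔP/P ≈ -0.3923795 + 0.07592496125 = -0.31645453875
ΔP ≈ 79.29 × (-0.31645453875) = -25.0916803774875.

-£25.092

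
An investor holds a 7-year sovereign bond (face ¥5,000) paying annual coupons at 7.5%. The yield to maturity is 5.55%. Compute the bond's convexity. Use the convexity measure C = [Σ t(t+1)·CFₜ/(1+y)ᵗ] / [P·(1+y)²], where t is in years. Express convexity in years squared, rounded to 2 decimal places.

38.60

With y = 0.0555:
  t   CF        PV=CF/(1+0.0555)^t    t·PV        t(t+1)·PV
  1       375.00       355.2819       355.2819         710.5637
  2       375.00       336.6005       673.2011       2,019.6032
  3       375.00       318.9015       956.7045       3,826.8179
  4       375.00       302.1331     1,208.5324       6,042.6621
  5       375.00       286.2464     1,431.2322       8,587.3929
  6       375.00       271.1951     1,627.1706      11,390.1943
  7     5,375.00     3,682.7378    25,779.1649     206,233.3195
  Σ                  5,553.0964    32,031.2875     238,810.5536
P = 5,553.0964.
Convexity = Σ t(t+1)·PV / [P·(1+y)²] = 238,810.5536 / (5,553.0964 × 1.114080) = 38.60129.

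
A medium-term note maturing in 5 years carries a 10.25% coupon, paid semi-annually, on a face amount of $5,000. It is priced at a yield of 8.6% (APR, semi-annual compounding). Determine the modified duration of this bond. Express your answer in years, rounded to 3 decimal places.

3.901 years

Periodic yield y = 0.043. First find Macaulay duration:
  t   CF        PV=CF/(1+0.043)^t    t·PV
  1       256.25       245.6855       245.6855
  2       256.25       235.5566       471.1132
  3       256.25       225.8452       677.5357
  4       256.25       216.5343       866.1371
  5       256.25       207.6072     1,038.0358
  6       256.25       199.0481     1,194.2886
  7       256.25       190.8419     1,335.8932
  8       256.25       182.9740     1,463.7921
  9       256.25       175.4305     1,578.8745
  10    5,256.25     3,450.1099    34,501.0990
  Σ                  5,329.6332    43,372.4547
P = 5,329.6332; Macaulay duration = 43,372.4547 / 5,329.6332 = 8.13798 half-year periods = 4.06899 years.
Modified duration = D_Mac / (1 + y) = 4.06899 / 1.043 = 3.90124 years.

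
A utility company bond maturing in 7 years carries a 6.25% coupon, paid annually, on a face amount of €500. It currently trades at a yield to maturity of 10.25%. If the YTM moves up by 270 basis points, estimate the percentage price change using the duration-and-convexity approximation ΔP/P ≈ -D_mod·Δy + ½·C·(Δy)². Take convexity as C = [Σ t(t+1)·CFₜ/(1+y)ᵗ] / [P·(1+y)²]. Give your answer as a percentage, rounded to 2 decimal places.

With y = 0.1025:
  t   CF        PV=CF/(1+0.1025)^t    t·PV        t(t+1)·PV
  1        31.25        28.3447        28.3447          56.6893
  2        31.25        25.7095        51.4189         154.2567
  3        31.25        23.3192        69.9577         279.8308
  4        31.25        21.1512        84.6049         423.0246
  5        31.25        19.1848        95.9239         575.5437
  6        31.25        17.4012       104.4070         730.8491
  7       531.25       268.3174     1,878.2215      15,025.7716
  Σ                    403.4279     2,312.8786      17,245.9658
P = 403.4279; D_Mac = 5.73307 yrs; D_mod = 5.20006 yrs; C = 35.16935.
Duration effect: -5.20006 × (+0.027) = -0.140402
Convexity effect: 0.5 × 35.16935 × (0.027)² = +0.0128192
ΔP/P ≈ -0.140402 + 0.0128192 = -0.127582 = -12.7582%.

-12.76%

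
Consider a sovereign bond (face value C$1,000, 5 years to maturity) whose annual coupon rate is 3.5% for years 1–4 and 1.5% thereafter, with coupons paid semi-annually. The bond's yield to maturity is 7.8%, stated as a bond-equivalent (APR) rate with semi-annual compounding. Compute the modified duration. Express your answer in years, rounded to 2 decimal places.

4.41 years

Periodic yield y = 0.039. First find Macaulay duration:
  t   CF        PV=CF/(1+0.039)^t    t·PV
  1        17.50        16.8431        16.8431
  2        17.50        16.2109        32.4218
  3        17.50        15.6024        46.8072
  4        17.50        15.0167        60.0670
  5        17.50        14.4531        72.2654
  6        17.50        13.9106        83.4634
  7        17.50        13.3884        93.7189
  8        17.50        12.8859       103.0869
  9         7.50         5.3152        47.8370
  10    1,007.50       687.2102     6,872.1017
  Σ                    810.8365     7,428.6124
P = 810.8365; Macaulay duration = 7,428.6124 / 810.8365 = 9.16167 half-year periods = 4.58083 years.
Modified duration = D_Mac / (1 + y) = 4.58083 / 1.039 = 4.40889 years.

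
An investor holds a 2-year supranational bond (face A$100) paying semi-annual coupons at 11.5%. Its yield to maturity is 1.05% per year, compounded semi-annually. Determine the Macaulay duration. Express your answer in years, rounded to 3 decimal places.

Periodic yield y = 0.00525. Discount each cash flow and weight by its period:
  t   CF        PV=CF/(1+0.00525)^t    t·PV
  1         5.75         5.7200         5.7200
  2         5.75         5.6901        11.3802
  3         5.75         5.6604        16.9811
  4       105.75       103.5581       414.2324
  Σ                    120.6285       448.3137
Price P = Σ PV = 120.6285.
Macaulay duration = Σ(t·PV) / P = 448.3137 / 120.6285 = 3.71648 half-year periods.
In years: 3.71648 / 2 = 1.85824 years.

1.858 years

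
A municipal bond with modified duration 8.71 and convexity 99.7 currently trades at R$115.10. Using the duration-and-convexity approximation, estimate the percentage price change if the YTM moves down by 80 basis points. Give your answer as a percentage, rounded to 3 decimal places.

Duration effect: -D_mod·Δy = -8.71 × (-0.008) = +0.069680
Convexity effect: ½·C·(Δy)² = 0.5 × 99.7 × (-0.008)² = +0.0031904
ΔP/P ≈ +0.069680 + 0.0031904 = +0.0728704
= +7.28704%.

+7.287%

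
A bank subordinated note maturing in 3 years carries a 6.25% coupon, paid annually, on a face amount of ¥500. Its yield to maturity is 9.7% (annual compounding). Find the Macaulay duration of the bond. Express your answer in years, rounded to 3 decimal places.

Periodic yield y = 0.097. Discount each cash flow and weight by its year:
  t   CF        PV=CF/(1+0.097)^t    t·PV
  1        31.25        28.4868        28.4868
  2        31.25        25.9679        51.9358
  3       531.25       402.4195     1,207.2586
  Σ                    456.8742     1,287.6812
Price P = Σ PV = 456.8742.
Macaulay duration = Σ(t·PV) / P = 1,287.6812 / 456.8742 = 2.81846 years.

2.818 years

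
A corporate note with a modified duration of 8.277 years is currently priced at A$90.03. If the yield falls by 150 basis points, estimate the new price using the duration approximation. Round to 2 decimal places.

A$101.21

Duration approximation: ΔP/P ≈ -D_mod · Δy = -8.277 × (-0.015) = +0.124155.
New price ≈ 90.03 × (1 + 0.124155) = 101.20767465.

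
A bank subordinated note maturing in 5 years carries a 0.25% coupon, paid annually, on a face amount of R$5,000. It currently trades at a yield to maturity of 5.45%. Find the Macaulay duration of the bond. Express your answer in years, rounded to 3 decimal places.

Periodic yield y = 0.0545. Discount each cash flow and weight by its year:
  t   CF        PV=CF/(1+0.0545)^t    t·PV
  1        12.50        11.8540        11.8540
  2        12.50        11.2413        22.4826
  3        12.50        10.6603        31.9810
  4        12.50        10.1094        40.4374
  5     5,012.50     3,844.3371    19,221.6856
  Σ                  3,888.2021    19,328.4406
Price P = Σ PV = 3,888.2021.
Macaulay duration = Σ(t·PV) / P = 19,328.4406 / 3,888.2021 = 4.97105 years.

4.971 years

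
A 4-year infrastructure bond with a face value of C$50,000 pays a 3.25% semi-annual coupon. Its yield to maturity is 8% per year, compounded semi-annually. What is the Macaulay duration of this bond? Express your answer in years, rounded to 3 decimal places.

Periodic yield y = 0.04. Discount each cash flow and weight by its period:
  t   CF        PV=CF/(1+0.04)^t    t·PV
  1       812.50       781.2500       781.2500
  2       812.50       751.2019     1,502.4038
  3       812.50       722.3095     2,166.9286
  4       812.50       694.5284     2,778.1136
  5       812.50       667.8158     3,339.0789
  6       812.50       642.1306     3,852.7833
  7       812.50       617.4332     4,322.0326
  8    50,812.50    37,128.1960   297,025.5683
  Σ                 42,004.8655   315,768.1592
Price P = Σ PV = 42,004.8655.
Macaulay duration = Σ(t·PV) / P = 315,768.1592 / 42,004.8655 = 7.51742 half-year periods.
In years: 7.51742 / 2 = 3.75871 years.

3.759 years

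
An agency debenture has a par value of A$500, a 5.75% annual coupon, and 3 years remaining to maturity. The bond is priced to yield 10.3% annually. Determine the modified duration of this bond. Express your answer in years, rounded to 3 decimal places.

2.565 years

Periodic yield y = 0.103. First find Macaulay duration:
  t   CF        PV=CF/(1+0.103)^t    t·PV
  1        28.75        26.0653        26.0653
  2        28.75        23.6313        47.2625
  3       528.75       394.0251     1,182.0752
  Σ                    443.7216     1,255.4030
P = 443.7216; Macaulay duration = 1,255.4030 / 443.7216 = 2.82926 years.
Modified duration = D_Mac / (1 + y) = 2.82926 / 1.103 = 2.56506 years.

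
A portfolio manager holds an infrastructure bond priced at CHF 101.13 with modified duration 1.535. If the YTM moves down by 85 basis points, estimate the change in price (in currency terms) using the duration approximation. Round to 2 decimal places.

+CHF 1.32

Duration approximation: ΔP/P ≈ -D_mod · Δy = -1.535 × (-0.0085) = +0.0130475.
ΔP ≈ 101.13 × (+0.0130475) = +1.319493675.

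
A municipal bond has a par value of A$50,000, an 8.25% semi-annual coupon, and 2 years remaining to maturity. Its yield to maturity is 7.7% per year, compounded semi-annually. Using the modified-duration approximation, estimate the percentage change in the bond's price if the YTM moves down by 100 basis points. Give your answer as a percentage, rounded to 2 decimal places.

Periodic yield y = 0.0385. Modified duration first:
  t   CF        PV=CF/(1+0.0385)^t    t·PV
  1     2,062.50     1,986.0376     1,986.0376
  2     2,062.50     1,912.4098     3,824.8196
  3     2,062.50     1,841.5116     5,524.5347
  4    52,062.50    44,760.9211   179,043.6845
  Σ                 50,500.8800   190,379.0764
P = 50,500.8800; D_Mac = 3.76982 half-year periods = 1.88491 yrs; D_mod = 1.88491/(1+0.0385) = 1.81503 yrs.
ΔP/P ≈ -D_mod · Δy = -1.81503 × (-0.01) = +0.018150 = +1.8150%.

+1.82%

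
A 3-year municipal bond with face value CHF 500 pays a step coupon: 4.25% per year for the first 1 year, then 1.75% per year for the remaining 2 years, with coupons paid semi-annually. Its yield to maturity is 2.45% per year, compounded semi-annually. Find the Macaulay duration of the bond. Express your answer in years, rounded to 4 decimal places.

2.8815 years

Periodic yield y = 0.01225. Discount each cash flow and weight by its period:
  t   CF        PV=CF/(1+0.01225)^t    t·PV
  1       10.625        10.4964        10.4964
  2       10.625        10.3694        20.7388
  3        4.375         4.2181        12.6542
  4        4.375         4.1670        16.6681
  5        4.375         4.1166        20.5830
  6      504.375       468.8424     2,813.0541
  Σ                    502.2099     2,894.1947
Price P = Σ PV = 502.2099.
Macaulay duration = Σ(t·PV) / P = 2,894.1947 / 502.2099 = 5.76292 half-year periods.
In years: 5.76292 / 2 = 2.88146 years.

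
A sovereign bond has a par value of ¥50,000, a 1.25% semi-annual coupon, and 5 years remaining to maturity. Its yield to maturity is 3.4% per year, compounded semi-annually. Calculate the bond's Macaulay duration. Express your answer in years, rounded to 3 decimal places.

Periodic yield y = 0.017. Discount each cash flow and weight by its period:
  t   CF        PV=CF/(1+0.017)^t    t·PV
  1       312.50       307.2763       307.2763
  2       312.50       302.1399       604.2798
  3       312.50       297.0894       891.2682
  4       312.50       292.1233     1,168.4932
  5       312.50       287.2402     1,436.2011
  6       312.50       282.4388     1,694.6326
  7       312.50       277.7176     1,944.0230
  8       312.50       273.0753     2,184.6023
  9       312.50       268.5106     2,416.5955
  10   50,312.50    42,507.5788   425,075.7879
  Σ                 45,095.1902   437,723.1599
Price P = Σ PV = 45,095.1902.
Macaulay duration = Σ(t·PV) / P = 437,723.1599 / 45,095.1902 = 9.70665 half-year periods.
In years: 9.70665 / 2 = 4.85332 years.

4.853 years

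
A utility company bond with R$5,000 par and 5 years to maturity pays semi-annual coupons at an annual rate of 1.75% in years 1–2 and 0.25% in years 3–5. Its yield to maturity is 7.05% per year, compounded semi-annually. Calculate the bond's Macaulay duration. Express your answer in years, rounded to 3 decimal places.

4.827 years

Periodic yield y = 0.03525. Discount each cash flow and weight by its period:
  t   CF        PV=CF/(1+0.03525)^t    t·PV
  1        43.75        42.2603        42.2603
  2        43.75        40.8214        81.6427
  3        43.75        39.4314       118.2942
  4        43.75        38.0888       152.3551
  5         6.25         5.2560        26.2799
  6         6.25         5.0770        30.4621
  7         6.25         4.9041        34.3290
  8         6.25         4.7372        37.8973
  9         6.25         4.5759        41.1828
  10    5,006.25     3,540.4637    35,404.6367
  Σ                  3,725.6157    35,969.3401
Price P = Σ PV = 3,725.6157.
Macaulay duration = Σ(t·PV) / P = 35,969.3401 / 3,725.6157 = 9.65460 half-year periods.
In years: 9.65460 / 2 = 4.82730 years.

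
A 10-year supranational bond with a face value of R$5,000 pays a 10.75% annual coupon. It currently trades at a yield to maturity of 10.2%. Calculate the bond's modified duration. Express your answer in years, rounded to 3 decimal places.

Periodic yield y = 0.102. First find Macaulay duration:
  t   CF        PV=CF/(1+0.102)^t    t·PV
  1       537.50       487.7495       487.7495
  2       537.50       442.6039       885.2079
  3       537.50       401.6370     1,204.9109
  4       537.50       364.4619     1,457.8475
  5       537.50       330.7276     1,653.6382
  6       537.50       300.1158     1,800.6950
  7       537.50       272.3374     1,906.3619
  8       537.50       247.1301     1,977.0411
  9       537.50       224.2560     2,018.3042
  10    5,537.50     2,096.5141    20,965.1413
  Σ                  5,167.5335    34,356.8975
P = 5,167.5335; Macaulay duration = 34,356.8975 / 5,167.5335 = 6.64861 years.
Modified duration = D_Mac / (1 + y) = 6.64861 / 1.102 = 6.03322 years.

6.033 years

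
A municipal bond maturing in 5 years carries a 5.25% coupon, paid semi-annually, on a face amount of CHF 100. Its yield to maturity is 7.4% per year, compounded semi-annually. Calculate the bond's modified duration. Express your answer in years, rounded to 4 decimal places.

4.2729 years

Periodic yield y = 0.037. First find Macaulay duration:
  t   CF        PV=CF/(1+0.037)^t    t·PV
  1        2.625         2.5313         2.5313
  2        2.625         2.4410         4.8820
  3        2.625         2.3539         7.0618
  4        2.625         2.2699         9.0798
  5        2.625         2.1889        10.9447
  6        2.625         2.1108        12.6651
  7        2.625         2.0355        14.2487
  8        2.625         1.9629        15.7032
  9        2.625         1.8929        17.0358
  10     102.625        71.3618       713.6177
  Σ                     91.1491       807.7702
P = 91.1491; Macaulay duration = 807.7702 / 91.1491 = 8.86208 half-year periods = 4.43104 years.
Modified duration = D_Mac / (1 + y) = 4.43104 / 1.037 = 4.27294 years.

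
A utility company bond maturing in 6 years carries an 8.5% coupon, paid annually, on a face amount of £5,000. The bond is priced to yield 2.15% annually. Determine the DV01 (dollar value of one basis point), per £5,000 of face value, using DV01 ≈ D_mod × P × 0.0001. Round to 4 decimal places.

£3.3821

Periodic yield y = 0.0215.
  t   CF        PV=CF/(1+0.0215)^t    t·PV
  1       425.00       416.0548       416.0548
  2       425.00       407.2979       814.5958
  3       425.00       398.7253     1,196.1760
  4       425.00       390.3332     1,561.3326
  5       425.00       382.1176     1,910.5881
  6     5,425.00     4,774.9576    28,649.7454
  Σ                  6,769.4864    34,548.4928
P = 6,769.4864; D_Mac = 5.10356 yrs; D_mod = 4.99614 yrs.
DV01 ≈ 4.99614 × 6,769.4864 × 0.0001 = 3.382133.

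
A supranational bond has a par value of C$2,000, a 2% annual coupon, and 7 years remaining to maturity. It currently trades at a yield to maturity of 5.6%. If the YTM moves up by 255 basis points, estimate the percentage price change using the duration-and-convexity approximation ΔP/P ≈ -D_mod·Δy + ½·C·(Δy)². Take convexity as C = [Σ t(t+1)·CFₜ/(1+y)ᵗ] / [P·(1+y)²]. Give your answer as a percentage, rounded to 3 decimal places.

-14.306%

With y = 0.056:
  t   CF        PV=CF/(1+0.056)^t    t·PV        t(t+1)·PV
  1        40.00        37.8788        37.8788          75.7576
  2        40.00        35.8701        71.7401         215.2204
  3        40.00        33.9679       101.9036         407.6144
  4        40.00        32.1665       128.6662         643.3308
  5        40.00        30.4607       152.3037         913.8221
  6        40.00        28.8454       173.0724       1,211.5066
  7     2,040.00     1,393.1014     9,751.7101      78,013.6804
  Σ                  1,592.2908    10,417.2748      81,480.9322
P = 1,592.2908; D_Mac = 6.54232 yrs; D_mod = 6.19538 yrs; C = 45.88870.
Duration effect: -6.19538 × (+0.0255) = -0.157982
Convexity effect: 0.5 × 45.88870 × (0.0255)² = +0.0149196
ΔP/P ≈ -0.157982 + 0.0149196 = -0.143063 = -14.3063%.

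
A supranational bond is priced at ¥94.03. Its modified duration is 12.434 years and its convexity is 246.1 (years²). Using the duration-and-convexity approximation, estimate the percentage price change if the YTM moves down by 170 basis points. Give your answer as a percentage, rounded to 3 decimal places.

+24.694%

Duration effect: -D_mod·Δy = -12.434 × (-0.017) = +0.211378
Convexity effect: ½·C·(Δy)² = 0.5 × 246.1 × (-0.017)² = +0.03556145
ΔP/P ≈ +0.211378 + 0.03556145 = +0.24693945
= +24.693945%.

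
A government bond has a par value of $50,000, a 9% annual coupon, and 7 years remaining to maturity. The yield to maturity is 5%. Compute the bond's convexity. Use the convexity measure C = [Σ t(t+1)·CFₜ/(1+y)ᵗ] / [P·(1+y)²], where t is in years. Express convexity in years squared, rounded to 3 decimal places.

37.852

With y = 0.05:
  t   CF        PV=CF/(1+0.05)^t    t·PV        t(t+1)·PV
  1     4,500.00     4,285.7143     4,285.7143       8,571.4286
  2     4,500.00     4,081.6327     8,163.2653      24,489.7959
  3     4,500.00     3,887.2692    11,661.8076      46,647.2303
  4     4,500.00     3,702.1611    14,808.6445      74,043.2227
  5     4,500.00     3,525.8677    17,629.3387     105,776.0325
  6     4,500.00     3,357.9693    20,147.8157     141,034.7100
  7    54,500.00    38,732.1325   271,124.9274   2,168,999.4196
  Σ                 61,572.7468   347,821.5136   2,569,561.8395
P = 61,572.7468.
Convexity = Σ t(t+1)·PV / [P·(1+y)²] = 2,569,561.8395 / (61,572.7468 × 1.102500) = 37.85227.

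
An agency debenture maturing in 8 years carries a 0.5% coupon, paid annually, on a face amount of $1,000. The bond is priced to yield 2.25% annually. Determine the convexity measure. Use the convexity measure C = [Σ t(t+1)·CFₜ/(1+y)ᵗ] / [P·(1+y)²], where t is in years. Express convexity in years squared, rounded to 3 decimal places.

With y = 0.0225:
  t   CF        PV=CF/(1+0.0225)^t    t·PV        t(t+1)·PV
  1         5.00         4.8900         4.8900           9.7800
  2         5.00         4.7824         9.5647          28.6942
  3         5.00         4.6771        14.0314          56.1256
  4         5.00         4.5742        18.2969          91.4843
  5         5.00         4.4736        22.3678         134.2068
  6         5.00         4.3751        26.2507         183.7551
  7         5.00         4.2788        29.9519         239.6154
  8     1,005.00       841.1230     6,728.9843      60,560.8587
  Σ                    873.1743     6,854.3378      61,304.5203
P = 873.1743.
Convexity = Σ t(t+1)·PV / [P·(1+y)²] = 61,304.5203 / (873.1743 × 1.045506) = 67.15293.

67.153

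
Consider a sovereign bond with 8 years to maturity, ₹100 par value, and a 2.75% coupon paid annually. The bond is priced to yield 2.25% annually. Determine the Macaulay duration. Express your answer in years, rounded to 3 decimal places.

Periodic yield y = 0.0225. Discount each cash flow and weight by its year:
  t   CF        PV=CF/(1+0.0225)^t    t·PV
  1         2.75         2.6895         2.6895
  2         2.75         2.6303         5.2606
  3         2.75         2.5724         7.7173
  4         2.75         2.5158        10.0633
  5         2.75         2.4605        12.3023
  6         2.75         2.4063        14.4379
  7         2.75         2.3534        16.4736
  8       102.75        85.9954       687.9633
  Σ                    103.6236       756.9077
Price P = Σ PV = 103.6236.
Macaulay duration = Σ(t·PV) / P = 756.9077 / 103.6236 = 7.30440 years.

7.304 years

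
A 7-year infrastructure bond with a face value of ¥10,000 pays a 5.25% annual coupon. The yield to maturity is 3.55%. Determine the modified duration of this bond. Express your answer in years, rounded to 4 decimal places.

5.8799 years

Periodic yield y = 0.0355. First find Macaulay duration:
  t   CF        PV=CF/(1+0.0355)^t    t·PV
  1       525.00       507.0014       507.0014
  2       525.00       489.6199       979.2399
  3       525.00       472.8343     1,418.5030
  4       525.00       456.6242     1,826.4967
  5       525.00       440.9697     2,204.8487
  6       525.00       425.8520     2,555.1120
  7    10,525.00     8,244.6340    57,712.4381
  Σ                 11,037.5356    67,203.6397
P = 11,037.5356; Macaulay duration = 67,203.6397 / 11,037.5356 = 6.08865 years.
Modified duration = D_Mac / (1 + y) = 6.08865 / 1.0355 = 5.87991 years.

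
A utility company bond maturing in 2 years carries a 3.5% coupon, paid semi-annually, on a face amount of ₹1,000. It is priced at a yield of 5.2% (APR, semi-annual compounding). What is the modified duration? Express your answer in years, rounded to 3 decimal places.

1.899 years

Periodic yield y = 0.026. First find Macaulay duration:
  t   CF        PV=CF/(1+0.026)^t    t·PV
  1        17.50        17.0565        17.0565
  2        17.50        16.6243        33.2486
  3        17.50        16.2030        48.6091
  4     1,017.50       918.2163     3,672.8650
  Σ                    968.1001     3,771.7792
P = 968.1001; Macaulay duration = 3,771.7792 / 968.1001 = 3.89606 half-year periods = 1.94803 years.
Modified duration = D_Mac / (1 + y) = 1.94803 / 1.026 = 1.89867 years.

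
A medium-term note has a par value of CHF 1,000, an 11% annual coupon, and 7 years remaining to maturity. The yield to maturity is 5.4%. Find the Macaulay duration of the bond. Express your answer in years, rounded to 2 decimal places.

5.47 years

Periodic yield y = 0.054. Discount each cash flow and weight by its year:
  t   CF        PV=CF/(1+0.054)^t    t·PV
  1       110.00       104.3643       104.3643
  2       110.00        99.0174       198.0348
  3       110.00        93.9444       281.8332
  4       110.00        89.1313       356.5252
  5       110.00        84.5648       422.8240
  6       110.00        80.2323       481.3936
  7     1,110.00       768.1370     5,376.9592
  Σ                  1,319.3915     7,221.9343
Price P = Σ PV = 1,319.3915.
Macaulay duration = Σ(t·PV) / P = 7,221.9343 / 1,319.3915 = 5.47369 years.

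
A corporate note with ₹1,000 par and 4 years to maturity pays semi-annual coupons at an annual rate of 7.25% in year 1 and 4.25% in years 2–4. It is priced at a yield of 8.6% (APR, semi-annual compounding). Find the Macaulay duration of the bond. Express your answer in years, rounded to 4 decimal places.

Periodic yield y = 0.043. Discount each cash flow and weight by its period:
  t   CF        PV=CF/(1+0.043)^t    t·PV
  1        36.25        34.7555        34.7555
  2        36.25        33.3226        66.6453
  3        21.25        18.7286        56.1859
  4        21.25        17.9565        71.8260
  5        21.25        17.2162        86.0810
  6        21.25        16.5064        99.0386
  7        21.25        15.8259       110.7814
  8     1,021.25       729.2184     5,833.7470
  Σ                    883.5302     6,359.0606
Price P = Σ PV = 883.5302.
Macaulay duration = Σ(t·PV) / P = 6,359.0606 / 883.5302 = 7.19733 half-year periods.
In years: 7.19733 / 2 = 3.59867 years.

3.5987 years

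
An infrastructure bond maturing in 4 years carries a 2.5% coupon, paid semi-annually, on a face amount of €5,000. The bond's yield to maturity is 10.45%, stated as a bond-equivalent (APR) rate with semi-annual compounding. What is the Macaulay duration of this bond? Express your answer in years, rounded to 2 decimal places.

Periodic yield y = 0.05225. Discount each cash flow and weight by its period:
  t   CF        PV=CF/(1+0.05225)^t    t·PV
  1        62.50        59.3965        59.3965
  2        62.50        56.4472       112.8943
  3        62.50        53.6443       160.9328
  4        62.50        50.9805       203.9221
  5        62.50        48.4491       242.2453
  6        62.50        46.0433       276.2598
  7        62.50        43.7570       306.2990
  8     5,062.50     3,368.3217    26,946.5735
  Σ                  3,727.0395    28,308.5232
Price P = Σ PV = 3,727.0395.
Macaulay duration = Σ(t·PV) / P = 28,308.5232 / 3,727.0395 = 7.59544 half-year periods.
In years: 7.59544 / 2 = 3.79772 years.

3.80 years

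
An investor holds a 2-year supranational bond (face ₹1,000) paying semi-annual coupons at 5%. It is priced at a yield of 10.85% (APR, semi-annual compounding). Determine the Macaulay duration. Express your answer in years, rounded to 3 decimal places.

1.923 years

Periodic yield y = 0.05425. Discount each cash flow and weight by its period:
  t   CF        PV=CF/(1+0.05425)^t    t·PV
  1        25.00        23.7135        23.7135
  2        25.00        22.4933        44.9866
  3        25.00        21.3358        64.0074
  4     1,025.00       829.7541     3,319.0165
  Σ                    897.2968     3,451.7241
Price P = Σ PV = 897.2968.
Macaulay duration = Σ(t·PV) / P = 3,451.7241 / 897.2968 = 3.84680 half-year periods.
In years: 3.84680 / 2 = 1.92340 years.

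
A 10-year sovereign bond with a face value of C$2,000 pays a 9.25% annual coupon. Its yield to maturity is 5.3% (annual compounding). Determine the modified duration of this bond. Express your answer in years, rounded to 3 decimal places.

6.966 years

Periodic yield y = 0.053. First find Macaulay duration:
  t   CF        PV=CF/(1+0.053)^t    t·PV
  1       185.00       175.6885       175.6885
  2       185.00       166.8457       333.6914
  3       185.00       158.4479       475.3438
  4       185.00       150.4729       601.8915
  5       185.00       142.8992       714.4961
  6       185.00       135.7068       814.2406
  7       185.00       128.8763       902.1342
  8       185.00       122.3897       979.1173
  9       185.00       116.2295     1,046.0655
  10    2,185.00     1,303.6702    13,036.7017
  Σ                  2,601.2267    19,079.3709
P = 2,601.2267; Macaulay duration = 19,079.3709 / 2,601.2267 = 7.33476 years.
Modified duration = D_Mac / (1 + y) = 7.33476 / 1.053 = 6.96558 years.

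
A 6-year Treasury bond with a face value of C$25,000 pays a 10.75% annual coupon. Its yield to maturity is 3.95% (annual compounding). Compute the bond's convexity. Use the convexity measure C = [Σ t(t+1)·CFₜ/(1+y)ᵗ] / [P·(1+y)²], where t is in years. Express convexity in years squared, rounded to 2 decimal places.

29.54

With y = 0.0395:
  t   CF        PV=CF/(1+0.0395)^t    t·PV        t(t+1)·PV
  1     2,687.50     2,585.3776     2,585.3776       5,170.7552
  2     2,687.50     2,487.1357     4,974.2714      14,922.8143
  3     2,687.50     2,392.6270     7,177.8809      28,711.5235
  4     2,687.50     2,301.7094     9,206.8377      46,034.1887
  5     2,687.50     2,214.2467    11,071.2335      66,427.4008
  6    27,687.50    21,945.0605   131,670.3627     921,692.5390
  Σ                 33,926.1569   166,685.9638   1,082,959.2216
P = 33,926.1569.
Convexity = Σ t(t+1)·PV / [P·(1+y)²] = 1,082,959.2216 / (33,926.1569 × 1.080560) = 29.54122.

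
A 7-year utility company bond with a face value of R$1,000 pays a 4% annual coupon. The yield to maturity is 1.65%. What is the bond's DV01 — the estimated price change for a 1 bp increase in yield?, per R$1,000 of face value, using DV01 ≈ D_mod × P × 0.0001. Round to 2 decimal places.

Periodic yield y = 0.0165.
  t   CF        PV=CF/(1+0.0165)^t    t·PV
  1        40.00        39.3507        39.3507
  2        40.00        38.7120        77.4239
  3        40.00        38.0836       114.2508
  4        40.00        37.4654       149.8616
  5        40.00        36.8573       184.2863
  6        40.00        36.2590       217.5539
  7     1,040.00       927.4311     6,492.0177
  Σ                  1,154.1590     7,274.7450
P = 1,154.1590; D_Mac = 6.30307 yrs; D_mod = 6.20076 yrs.
DV01 ≈ 6.20076 × 1,154.1590 × 0.0001 = 0.715666.

R$0.72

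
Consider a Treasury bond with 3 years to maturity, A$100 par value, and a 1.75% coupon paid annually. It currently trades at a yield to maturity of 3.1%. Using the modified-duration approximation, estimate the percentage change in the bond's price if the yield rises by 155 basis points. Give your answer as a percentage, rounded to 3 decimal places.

-4.431%

Periodic yield y = 0.031. Modified duration first:
  t   CF        PV=CF/(1+0.031)^t    t·PV
  1         1.75         1.6974         1.6974
  2         1.75         1.6463         3.2927
  3       101.75        92.8450       278.5349
  Σ                     96.1887       283.5250
P = 96.1887; D_Mac = 2.94759 yrs; D_mod = 2.94759/(1+0.031) = 2.85896 yrs.
ΔP/P ≈ -D_mod · Δy = -2.85896 × (+0.0155) = -0.044314 = -4.4314%.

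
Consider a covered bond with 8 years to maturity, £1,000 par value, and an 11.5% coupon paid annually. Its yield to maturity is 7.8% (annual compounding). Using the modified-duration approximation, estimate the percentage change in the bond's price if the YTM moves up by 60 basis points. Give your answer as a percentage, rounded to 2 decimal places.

-3.26%

Periodic yield y = 0.078. Modified duration first:
  t   CF        PV=CF/(1+0.078)^t    t·PV
  1       115.00       106.6790       106.6790
  2       115.00        98.9601       197.9203
  3       115.00        91.7998       275.3993
  4       115.00        85.1575       340.6299
  5       115.00        78.9958       394.9790
  6       115.00        73.2800       439.6798
  7       115.00        67.9777       475.8440
  8     1,115.00       611.3991     4,891.1926
  Σ                  1,214.2490     7,122.3240
P = 1,214.2490; D_Mac = 5.86562 yrs; D_mod = 5.86562/(1+0.078) = 5.44121 yrs.
ΔP/P ≈ -D_mod · Δy = -5.44121 × (+0.006) = -0.032647 = -3.2647%.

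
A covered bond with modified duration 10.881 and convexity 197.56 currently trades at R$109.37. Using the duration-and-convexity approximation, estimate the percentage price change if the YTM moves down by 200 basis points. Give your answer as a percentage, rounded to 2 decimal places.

+25.71%

Duration effect: -D_mod·Δy = -10.881 × (-0.02) = +0.217620
Convexity effect: ½·C·(Δy)² = 0.5 × 197.56 × (-0.02)² = +0.0395120
ΔP/P ≈ +0.217620 + 0.0395120 = +0.257132
= +25.7132%.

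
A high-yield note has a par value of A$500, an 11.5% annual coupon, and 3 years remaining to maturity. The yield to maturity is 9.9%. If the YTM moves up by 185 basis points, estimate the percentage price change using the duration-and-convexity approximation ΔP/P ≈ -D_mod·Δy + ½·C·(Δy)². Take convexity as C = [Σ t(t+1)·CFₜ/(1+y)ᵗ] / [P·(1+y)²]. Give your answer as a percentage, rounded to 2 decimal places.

-4.41%

With y = 0.099:
  t   CF        PV=CF/(1+0.099)^t    t·PV        t(t+1)·PV
  1        57.50        52.3203        52.3203         104.6406
  2        57.50        47.6072        95.2144         285.6431
  3       557.50       420.0024     1,260.0073       5,040.0291
  Σ                    519.9299     1,407.5419       5,430.3127
P = 519.9299; D_Mac = 2.70718 yrs; D_mod = 2.46331 yrs; C = 8.64738.
Duration effect: -2.46331 × (+0.0185) = -0.045571
Convexity effect: 0.5 × 8.64738 × (0.0185)² = +0.0014798
ΔP/P ≈ -0.045571 + 0.0014798 = -0.044091 = -4.4091%.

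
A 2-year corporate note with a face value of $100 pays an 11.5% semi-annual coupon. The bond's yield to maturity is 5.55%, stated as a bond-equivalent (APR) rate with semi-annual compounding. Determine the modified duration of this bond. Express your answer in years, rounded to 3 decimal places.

Periodic yield y = 0.02775. First find Macaulay duration:
  t   CF        PV=CF/(1+0.02775)^t    t·PV
  1         5.75         5.5947         5.5947
  2         5.75         5.4437        10.8874
  3         5.75         5.2967        15.8901
  4       105.75        94.7830       379.1320
  Σ                    111.1181       411.5042
P = 111.1181; Macaulay duration = 411.5042 / 111.1181 = 3.70330 half-year periods = 1.85165 years.
Modified duration = D_Mac / (1 + y) = 1.85165 / 1.02775 = 1.80166 years.

1.802 years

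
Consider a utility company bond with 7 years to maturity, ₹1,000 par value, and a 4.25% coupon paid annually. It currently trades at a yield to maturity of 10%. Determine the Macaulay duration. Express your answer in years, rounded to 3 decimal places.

Periodic yield y = 0.1. Discount each cash flow and weight by its year:
  t   CF        PV=CF/(1+0.1)^t    t·PV
  1        42.50        38.6364        38.6364
  2        42.50        35.1240        70.2479
  3        42.50        31.9309        95.7926
  4        42.50        29.0281       116.1123
  5        42.50        26.3892       131.9458
  6        42.50        23.9901       143.9409
  7     1,042.50       534.9673     3,744.7714
  Σ                    720.0659     4,341.4472
Price P = Σ PV = 720.0659.
Macaulay duration = Σ(t·PV) / P = 4,341.4472 / 720.0659 = 6.02924 years.

6.029 years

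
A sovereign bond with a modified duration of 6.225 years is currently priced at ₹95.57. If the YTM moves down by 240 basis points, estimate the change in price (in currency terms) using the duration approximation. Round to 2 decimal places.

Duration approximation: ΔP/P ≈ -D_mod · Δy = -6.225 × (-0.024) = +0.149400.
ΔP ≈ 95.57 × (+0.149400) = +14.278158.

+₹14.28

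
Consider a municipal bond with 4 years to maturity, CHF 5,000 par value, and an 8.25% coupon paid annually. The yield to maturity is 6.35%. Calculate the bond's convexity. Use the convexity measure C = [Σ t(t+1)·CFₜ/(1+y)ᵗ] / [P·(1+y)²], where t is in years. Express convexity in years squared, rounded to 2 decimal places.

With y = 0.0635:
  t   CF        PV=CF/(1+0.0635)^t    t·PV        t(t+1)·PV
  1       412.50       387.8702       387.8702         775.7405
  2       412.50       364.7111       729.4222       2,188.2665
  3       412.50       342.9347     1,028.8042       4,115.2168
  4     5,412.50     4,231.0478    16,924.1912      84,620.9561
  Σ                  5,326.5639    19,070.2878      91,700.1799
P = 5,326.5639.
Convexity = Σ t(t+1)·PV / [P·(1+y)²] = 91,700.1799 / (5,326.5639 × 1.131032) = 15.22117.

15.22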